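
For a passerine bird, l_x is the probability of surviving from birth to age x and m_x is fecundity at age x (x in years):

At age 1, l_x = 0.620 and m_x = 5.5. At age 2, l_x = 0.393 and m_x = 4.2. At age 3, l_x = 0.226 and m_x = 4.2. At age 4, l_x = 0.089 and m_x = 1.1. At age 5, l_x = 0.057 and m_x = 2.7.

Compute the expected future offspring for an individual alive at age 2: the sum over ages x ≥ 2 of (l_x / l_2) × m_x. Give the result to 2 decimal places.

7.26

l_2 = 0.393. Conditional survival from age 2 to x is l_x / l_2.
  x=2: (0.393/0.393) × 4.2 = 4.2000
  x=3: (0.226/0.393) × 4.2 = 2.4153
  x=4: (0.089/0.393) × 1.1 = 0.2491
  x=5: (0.057/0.393) × 2.7 = 0.3916
Sum = 4.2000 + 2.4153 + 0.2491 + 0.3916 = 7.2560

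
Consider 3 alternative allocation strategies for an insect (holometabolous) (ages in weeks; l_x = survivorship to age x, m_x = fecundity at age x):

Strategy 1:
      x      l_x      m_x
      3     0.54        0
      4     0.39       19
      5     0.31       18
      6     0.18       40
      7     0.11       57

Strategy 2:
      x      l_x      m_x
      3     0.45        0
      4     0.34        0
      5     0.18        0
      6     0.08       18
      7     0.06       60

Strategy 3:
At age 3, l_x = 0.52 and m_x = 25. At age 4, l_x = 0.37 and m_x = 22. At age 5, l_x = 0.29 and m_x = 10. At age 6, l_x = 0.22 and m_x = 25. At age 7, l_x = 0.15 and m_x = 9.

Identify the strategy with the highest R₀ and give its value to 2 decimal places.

Strategy 1: R₀ = 0.54×0 + 0.39×19 + 0.31×18 + 0.18×40 + 0.11×57 = 26.4600
Strategy 2: R₀ = 0.45×0 + 0.34×0 + 0.18×0 + 0.08×18 + 0.06×60 = 5.0400
Strategy 3: R₀ = 0.52×25 + 0.37×22 + 0.29×10 + 0.22×25 + 0.15×9 = 30.8900
Highest R₀: strategy 3 with 30.8900.

30.89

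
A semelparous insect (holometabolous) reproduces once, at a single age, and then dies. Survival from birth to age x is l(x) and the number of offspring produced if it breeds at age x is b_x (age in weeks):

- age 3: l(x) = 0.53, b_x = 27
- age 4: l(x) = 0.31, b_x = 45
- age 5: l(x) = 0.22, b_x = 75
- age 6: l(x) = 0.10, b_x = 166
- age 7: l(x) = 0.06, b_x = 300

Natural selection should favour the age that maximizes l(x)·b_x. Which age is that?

Expected offspring if breeding at age x = l(x) × b_x:
  age 3: 0.53 × 27 = 14.310
  age 4: 0.31 × 45 = 13.950
  age 5: 0.22 × 75 = 16.500
  age 6: 0.10 × 166 = 16.600
  age 7: 0.06 × 300 = 18.000
Maximum at age 7 (18.000).

7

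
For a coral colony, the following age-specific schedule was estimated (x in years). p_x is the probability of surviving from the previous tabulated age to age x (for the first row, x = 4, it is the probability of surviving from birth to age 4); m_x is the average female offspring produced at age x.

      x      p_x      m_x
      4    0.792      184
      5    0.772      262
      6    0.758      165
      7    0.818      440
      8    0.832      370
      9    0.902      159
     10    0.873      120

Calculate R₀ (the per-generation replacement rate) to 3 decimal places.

740.947

Survivorship from birth: l_x = p_4·p_5·…·p_x.
  l_4 = 0.79200
  l_5 = 0.61142
  l_6 = 0.46346
  l_7 = 0.37911
  l_8 = 0.31542
  l_9 = 0.28451
  l_10 = 0.24838
R₀ = Σ l_x m_x:
  age 4: 0.79200 × 184 = 145.7280
  age 5: 0.61142 × 262 = 160.1920
  age 6: 0.46346 × 165 = 76.4709
  age 7: 0.37911 × 440 = 166.8084
  age 8: 0.31542 × 370 = 116.7054
  age 9: 0.28451 × 159 = 45.2371
  age 10: 0.24838 × 120 = 29.8056
R₀ = 145.7280 + 160.1920 + 76.4709 + 166.8084 + 116.7054 + 45.2371 + 29.8056 = 740.9474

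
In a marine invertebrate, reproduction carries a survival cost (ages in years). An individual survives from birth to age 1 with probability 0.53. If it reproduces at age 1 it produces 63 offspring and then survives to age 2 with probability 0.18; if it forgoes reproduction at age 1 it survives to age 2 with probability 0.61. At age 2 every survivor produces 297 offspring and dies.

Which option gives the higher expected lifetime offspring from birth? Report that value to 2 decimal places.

96.02

breed at age 1: R₀ = 0.53 × (63 + 0.18 × 297) = 0.53 × 116.4600 = 61.7238
delay to age 2: R₀ = 0.53 × (0.61 × 297) = 0.53 × 181.1700 = 96.0201
Higher: delay to age 2 (96.0201).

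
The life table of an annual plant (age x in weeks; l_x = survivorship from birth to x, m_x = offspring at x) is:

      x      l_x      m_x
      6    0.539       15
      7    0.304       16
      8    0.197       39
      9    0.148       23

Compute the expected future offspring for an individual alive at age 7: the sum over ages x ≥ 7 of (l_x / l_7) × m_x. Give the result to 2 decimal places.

l_7 = 0.304. Conditional survival from age 7 to x is l_x / l_7.
  x=7: (0.304/0.304) × 16 = 16.0000
  x=8: (0.197/0.304) × 39 = 25.2730
  x=9: (0.148/0.304) × 23 = 11.1974
Sum = 16.0000 + 25.2730 + 11.1974 = 52.4704

52.47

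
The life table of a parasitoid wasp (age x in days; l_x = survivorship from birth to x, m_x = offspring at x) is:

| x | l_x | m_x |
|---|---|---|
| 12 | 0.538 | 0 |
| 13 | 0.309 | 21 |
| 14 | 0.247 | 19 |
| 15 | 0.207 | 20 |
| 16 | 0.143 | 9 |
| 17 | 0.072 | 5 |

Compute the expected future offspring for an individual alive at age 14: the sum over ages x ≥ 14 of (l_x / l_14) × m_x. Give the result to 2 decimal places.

l_14 = 0.247. Conditional survival from age 14 to x is l_x / l_14.
  x=14: (0.247/0.247) × 19 = 19.0000
  x=15: (0.207/0.247) × 20 = 16.7611
  x=16: (0.143/0.247) × 9 = 5.2105
  x=17: (0.072/0.247) × 5 = 1.4575
Sum = 19.0000 + 16.7611 + 5.2105 + 1.4575 = 42.4291

42.43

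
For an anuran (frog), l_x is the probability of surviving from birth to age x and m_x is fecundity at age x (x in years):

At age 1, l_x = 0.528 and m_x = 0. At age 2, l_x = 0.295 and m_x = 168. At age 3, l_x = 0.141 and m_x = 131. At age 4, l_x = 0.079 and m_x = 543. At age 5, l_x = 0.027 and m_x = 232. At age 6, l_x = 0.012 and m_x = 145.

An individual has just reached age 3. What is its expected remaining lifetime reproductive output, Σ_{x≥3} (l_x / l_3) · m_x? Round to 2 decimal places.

l_3 = 0.141. Conditional survival from age 3 to x is l_x / l_3.
  x=3: (0.141/0.141) × 131 = 131.0000
  x=4: (0.079/0.141) × 543 = 304.2340
  x=5: (0.027/0.141) × 232 = 44.4255
  x=6: (0.012/0.141) × 145 = 12.3404
Sum = 131.0000 + 304.2340 + 44.4255 + 12.3404 = 492.0000

492.00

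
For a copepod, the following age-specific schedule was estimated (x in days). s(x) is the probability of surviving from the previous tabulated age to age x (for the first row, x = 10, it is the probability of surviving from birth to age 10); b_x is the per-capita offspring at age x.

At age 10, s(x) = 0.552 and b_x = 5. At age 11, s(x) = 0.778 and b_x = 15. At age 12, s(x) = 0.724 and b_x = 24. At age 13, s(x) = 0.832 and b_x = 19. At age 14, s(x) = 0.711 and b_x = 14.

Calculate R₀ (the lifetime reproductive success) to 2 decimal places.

Survivorship from birth: l_x = s_10·s_11·…·s_x.
  l_10 = 0.55200
  l_11 = 0.42946
  l_12 = 0.31093
  l_13 = 0.25869
  l_14 = 0.18393
R₀ = Σ l_x b_x:
  age 10: 0.55200 × 5 = 2.7600
  age 11: 0.42946 × 15 = 6.4419
  age 12: 0.31093 × 24 = 7.4623
  age 13: 0.25869 × 19 = 4.9151
  age 14: 0.18393 × 14 = 2.5750
R₀ = 2.7600 + 6.4419 + 7.4623 + 4.9151 + 2.5750 = 24.1544

24.15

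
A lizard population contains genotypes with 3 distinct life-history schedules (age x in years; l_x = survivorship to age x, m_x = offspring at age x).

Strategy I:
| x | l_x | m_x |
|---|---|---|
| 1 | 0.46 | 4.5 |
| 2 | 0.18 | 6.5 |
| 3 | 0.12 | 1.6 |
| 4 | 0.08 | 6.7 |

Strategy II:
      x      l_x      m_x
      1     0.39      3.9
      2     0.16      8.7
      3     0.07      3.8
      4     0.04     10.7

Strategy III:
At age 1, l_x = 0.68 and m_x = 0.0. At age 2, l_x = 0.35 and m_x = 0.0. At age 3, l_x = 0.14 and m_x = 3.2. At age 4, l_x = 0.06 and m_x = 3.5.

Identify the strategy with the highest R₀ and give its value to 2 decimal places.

3.97

Strategy I: R₀ = 0.46×4.5 + 0.18×6.5 + 0.12×1.6 + 0.08×6.7 = 3.9680
Strategy II: R₀ = 0.39×3.9 + 0.16×8.7 + 0.07×3.8 + 0.04×10.7 = 3.6070
Strategy III: R₀ = 0.68×0.0 + 0.35×0.0 + 0.14×3.2 + 0.06×3.5 = 0.6580
Highest R₀: strategy I with 3.9680.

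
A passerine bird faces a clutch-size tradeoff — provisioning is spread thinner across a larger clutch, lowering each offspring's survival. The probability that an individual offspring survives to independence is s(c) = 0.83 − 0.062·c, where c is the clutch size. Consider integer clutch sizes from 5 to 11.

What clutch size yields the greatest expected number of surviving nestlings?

7

Expected surviving nestlings = c × s(c):
  c=5: 5 × 0.520 = 2.600
  c=6: 6 × 0.458 = 2.748
  c=7: 7 × 0.396 = 2.772
  c=8: 8 × 0.334 = 2.672
  c=9: 9 × 0.272 = 2.448
  c=10: 10 × 0.210 = 2.100
  c=11: 11 × 0.148 = 1.628
Maximum at c = 7 (2.772 surviving nestlings).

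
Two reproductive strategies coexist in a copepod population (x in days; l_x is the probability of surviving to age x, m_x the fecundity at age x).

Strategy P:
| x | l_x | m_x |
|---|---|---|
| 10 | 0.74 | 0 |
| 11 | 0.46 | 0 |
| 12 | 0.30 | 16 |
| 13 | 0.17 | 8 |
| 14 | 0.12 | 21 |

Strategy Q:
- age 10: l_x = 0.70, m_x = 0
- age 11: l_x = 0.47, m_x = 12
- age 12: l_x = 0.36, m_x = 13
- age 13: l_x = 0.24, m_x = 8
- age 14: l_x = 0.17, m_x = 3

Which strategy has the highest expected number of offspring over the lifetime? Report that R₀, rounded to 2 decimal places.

Strategy P: R₀ = 0.74×0 + 0.46×0 + 0.30×16 + 0.17×8 + 0.12×21 = 8.6800
Strategy Q: R₀ = 0.70×0 + 0.47×12 + 0.36×13 + 0.24×8 + 0.17×3 = 12.7500
Highest R₀: strategy Q with 12.7500.

12.75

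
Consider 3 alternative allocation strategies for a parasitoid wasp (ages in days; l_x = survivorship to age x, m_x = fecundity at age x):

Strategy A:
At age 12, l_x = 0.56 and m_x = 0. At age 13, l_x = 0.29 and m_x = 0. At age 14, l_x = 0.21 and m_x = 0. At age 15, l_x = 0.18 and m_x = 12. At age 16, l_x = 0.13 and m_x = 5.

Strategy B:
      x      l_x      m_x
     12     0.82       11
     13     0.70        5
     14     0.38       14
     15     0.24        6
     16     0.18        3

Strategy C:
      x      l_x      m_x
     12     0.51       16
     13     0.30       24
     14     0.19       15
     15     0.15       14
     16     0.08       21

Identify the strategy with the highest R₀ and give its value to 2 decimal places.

21.99

Strategy A: R₀ = 0.56×0 + 0.29×0 + 0.21×0 + 0.18×12 + 0.13×5 = 2.8100
Strategy B: R₀ = 0.82×11 + 0.70×5 + 0.38×14 + 0.24×6 + 0.18×3 = 19.8200
Strategy C: R₀ = 0.51×16 + 0.30×24 + 0.19×15 + 0.15×14 + 0.08×21 = 21.9900
Highest R₀: strategy C with 21.9900.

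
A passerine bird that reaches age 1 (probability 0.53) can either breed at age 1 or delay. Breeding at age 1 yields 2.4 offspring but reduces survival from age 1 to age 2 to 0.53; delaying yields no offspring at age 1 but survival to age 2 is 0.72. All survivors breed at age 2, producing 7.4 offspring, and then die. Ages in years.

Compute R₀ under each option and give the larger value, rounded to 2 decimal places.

breed at age 1: R₀ = 0.53 × (2.4 + 0.53 × 7.4) = 0.53 × 6.3220 = 3.3507
delay to age 2: R₀ = 0.53 × (0.72 × 7.4) = 0.53 × 5.3280 = 2.8238
Higher: breed at age 1 (3.3507).

3.35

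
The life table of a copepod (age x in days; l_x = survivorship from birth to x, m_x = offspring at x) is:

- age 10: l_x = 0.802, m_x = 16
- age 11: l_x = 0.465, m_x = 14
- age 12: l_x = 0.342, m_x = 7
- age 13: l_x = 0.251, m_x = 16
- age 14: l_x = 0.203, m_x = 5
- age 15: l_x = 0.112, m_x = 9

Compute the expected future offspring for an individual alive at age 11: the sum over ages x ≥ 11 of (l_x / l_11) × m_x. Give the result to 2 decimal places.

32.14

l_11 = 0.465. Conditional survival from age 11 to x is l_x / l_11.
  x=11: (0.465/0.465) × 14 = 14.0000
  x=12: (0.342/0.465) × 7 = 5.1484
  x=13: (0.251/0.465) × 16 = 8.6366
  x=14: (0.203/0.465) × 5 = 2.1828
  x=15: (0.112/0.465) × 9 = 2.1677
Sum = 14.0000 + 5.1484 + 8.6366 + 2.1828 + 2.1677 = 32.1355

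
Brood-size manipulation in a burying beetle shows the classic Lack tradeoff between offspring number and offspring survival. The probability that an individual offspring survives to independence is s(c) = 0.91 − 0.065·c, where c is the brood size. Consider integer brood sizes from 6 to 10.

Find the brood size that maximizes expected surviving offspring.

Expected surviving offspring = c × s(c):
  c=6: 6 × 0.520 = 3.120
  c=7: 7 × 0.455 = 3.185
  c=8: 8 × 0.390 = 3.120
  c=9: 9 × 0.325 = 2.925
  c=10: 10 × 0.260 = 2.600
Maximum at c = 7 (3.185 surviving offspring).

7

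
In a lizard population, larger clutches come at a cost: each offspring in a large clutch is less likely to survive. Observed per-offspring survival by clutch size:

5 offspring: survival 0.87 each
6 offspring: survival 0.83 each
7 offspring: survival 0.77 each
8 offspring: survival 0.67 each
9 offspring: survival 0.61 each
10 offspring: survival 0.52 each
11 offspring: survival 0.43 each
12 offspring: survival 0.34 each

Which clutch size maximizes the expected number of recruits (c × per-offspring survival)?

Expected recruits = c × s(c):
  c=5: 5 × 0.87 = 4.350
  c=6: 6 × 0.83 = 4.980
  c=7: 7 × 0.77 = 5.390
  c=8: 8 × 0.67 = 5.360
  c=9: 9 × 0.61 = 5.490
  c=10: 10 × 0.52 = 5.200
  c=11: 11 × 0.43 = 4.730
  c=12: 12 × 0.34 = 4.080
Maximum at c = 9 (5.490 recruits).

9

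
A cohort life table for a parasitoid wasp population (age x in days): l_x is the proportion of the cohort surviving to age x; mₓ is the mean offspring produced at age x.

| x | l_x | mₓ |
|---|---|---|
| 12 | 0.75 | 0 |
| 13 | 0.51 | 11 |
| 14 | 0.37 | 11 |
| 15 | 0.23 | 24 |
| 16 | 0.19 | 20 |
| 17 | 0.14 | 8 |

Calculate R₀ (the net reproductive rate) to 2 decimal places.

20.12

R₀ = Σ l_x mₓ:
  age 12: 0.75 × 0 = 0.0000
  age 13: 0.51 × 11 = 5.6100
  age 14: 0.37 × 11 = 4.0700
  age 15: 0.23 × 24 = 5.5200
  age 16: 0.19 × 20 = 3.8000
  age 17: 0.14 × 8 = 1.1200
R₀ = 0.0000 + 5.6100 + 4.0700 + 5.5200 + 3.8000 + 1.1200 = 20.1200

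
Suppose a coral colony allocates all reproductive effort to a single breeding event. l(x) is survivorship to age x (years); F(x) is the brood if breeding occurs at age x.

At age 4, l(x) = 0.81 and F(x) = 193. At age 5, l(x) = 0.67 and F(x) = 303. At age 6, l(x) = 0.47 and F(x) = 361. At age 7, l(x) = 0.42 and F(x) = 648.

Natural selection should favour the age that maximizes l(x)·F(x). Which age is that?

Expected offspring if breeding at age x = l(x) × F(x):
  age 4: 0.81 × 193 = 156.330
  age 5: 0.67 × 303 = 203.010
  age 6: 0.47 × 361 = 169.670
  age 7: 0.42 × 648 = 272.160
Maximum at age 7 (272.160).

7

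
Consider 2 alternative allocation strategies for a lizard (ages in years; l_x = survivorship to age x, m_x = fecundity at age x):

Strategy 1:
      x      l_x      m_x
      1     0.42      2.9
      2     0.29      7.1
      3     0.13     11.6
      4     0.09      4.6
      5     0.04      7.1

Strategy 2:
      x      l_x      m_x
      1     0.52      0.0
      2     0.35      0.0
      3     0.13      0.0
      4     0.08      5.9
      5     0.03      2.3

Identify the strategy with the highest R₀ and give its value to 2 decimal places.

5.48

Strategy 1: R₀ = 0.42×2.9 + 0.29×7.1 + 0.13×11.6 + 0.09×4.6 + 0.04×7.1 = 5.4830
Strategy 2: R₀ = 0.52×0.0 + 0.35×0.0 + 0.13×0.0 + 0.08×5.9 + 0.03×2.3 = 0.5410
Highest R₀: strategy 1 with 5.4830.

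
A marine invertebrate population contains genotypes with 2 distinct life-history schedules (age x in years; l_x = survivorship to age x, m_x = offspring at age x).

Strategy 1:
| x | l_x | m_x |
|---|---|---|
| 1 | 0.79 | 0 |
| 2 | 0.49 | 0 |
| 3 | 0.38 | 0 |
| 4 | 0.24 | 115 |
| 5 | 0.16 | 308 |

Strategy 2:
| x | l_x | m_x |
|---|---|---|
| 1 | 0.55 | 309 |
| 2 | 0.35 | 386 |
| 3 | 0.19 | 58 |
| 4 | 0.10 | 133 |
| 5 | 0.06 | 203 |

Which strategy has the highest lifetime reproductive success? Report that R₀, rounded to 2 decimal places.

341.55

Strategy 1: R₀ = 0.79×0 + 0.49×0 + 0.38×0 + 0.24×115 + 0.16×308 = 76.8800
Strategy 2: R₀ = 0.55×309 + 0.35×386 + 0.19×58 + 0.10×133 + 0.06×203 = 341.5500
Highest R₀: strategy 2 with 341.5500.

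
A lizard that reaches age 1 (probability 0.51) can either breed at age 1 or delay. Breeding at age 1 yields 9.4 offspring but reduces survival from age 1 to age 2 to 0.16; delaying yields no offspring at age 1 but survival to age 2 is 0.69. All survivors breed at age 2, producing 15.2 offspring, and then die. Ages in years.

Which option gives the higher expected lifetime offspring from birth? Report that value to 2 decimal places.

breed at age 1: R₀ = 0.51 × (9.4 + 0.16 × 15.2) = 0.51 × 11.8320 = 6.0343
delay to age 2: R₀ = 0.51 × (0.69 × 15.2) = 0.51 × 10.4880 = 5.3489
Higher: breed at age 1 (6.0343).

6.03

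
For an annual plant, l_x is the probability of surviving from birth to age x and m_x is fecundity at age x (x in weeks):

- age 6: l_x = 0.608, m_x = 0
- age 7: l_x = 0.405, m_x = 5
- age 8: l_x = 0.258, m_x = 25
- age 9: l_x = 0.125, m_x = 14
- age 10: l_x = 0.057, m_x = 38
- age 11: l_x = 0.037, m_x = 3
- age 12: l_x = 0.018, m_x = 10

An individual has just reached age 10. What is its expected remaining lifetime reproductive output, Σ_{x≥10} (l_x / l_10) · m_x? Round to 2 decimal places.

43.11

l_10 = 0.057. Conditional survival from age 10 to x is l_x / l_10.
  x=10: (0.057/0.057) × 38 = 38.0000
  x=11: (0.037/0.057) × 3 = 1.9474
  x=12: (0.018/0.057) × 10 = 3.1579
Sum = 38.0000 + 1.9474 + 3.1579 = 43.1053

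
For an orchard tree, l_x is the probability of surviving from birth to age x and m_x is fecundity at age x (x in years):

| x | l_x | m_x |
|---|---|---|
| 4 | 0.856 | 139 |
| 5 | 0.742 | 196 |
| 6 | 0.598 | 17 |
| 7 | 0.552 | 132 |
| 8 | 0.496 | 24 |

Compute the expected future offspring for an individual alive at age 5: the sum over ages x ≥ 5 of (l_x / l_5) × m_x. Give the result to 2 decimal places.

323.94

l_5 = 0.742. Conditional survival from age 5 to x is l_x / l_5.
  x=5: (0.742/0.742) × 196 = 196.0000
  x=6: (0.598/0.742) × 17 = 13.7008
  x=7: (0.552/0.742) × 132 = 98.1995
  x=8: (0.496/0.742) × 24 = 16.0431
Sum = 196.0000 + 13.7008 + 98.1995 + 16.0431 = 323.9434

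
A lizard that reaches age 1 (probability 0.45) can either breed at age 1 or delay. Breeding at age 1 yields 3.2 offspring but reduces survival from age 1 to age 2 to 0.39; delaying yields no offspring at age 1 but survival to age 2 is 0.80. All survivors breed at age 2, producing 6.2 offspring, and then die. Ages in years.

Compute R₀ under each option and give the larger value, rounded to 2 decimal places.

breed at age 1: R₀ = 0.45 × (3.2 + 0.39 × 6.2) = 0.45 × 5.6180 = 2.5281
delay to age 2: R₀ = 0.45 × (0.80 × 6.2) = 0.45 × 4.9600 = 2.2320
Higher: breed at age 1 (2.5281).

2.53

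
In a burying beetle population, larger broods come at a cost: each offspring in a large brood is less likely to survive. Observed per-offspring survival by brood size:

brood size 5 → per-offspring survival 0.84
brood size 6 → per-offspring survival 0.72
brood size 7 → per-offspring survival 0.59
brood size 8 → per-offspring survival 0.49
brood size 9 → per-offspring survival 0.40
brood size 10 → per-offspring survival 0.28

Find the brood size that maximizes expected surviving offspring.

6

Expected surviving offspring = c × s(c):
  c=5: 5 × 0.84 = 4.200
  c=6: 6 × 0.72 = 4.320
  c=7: 7 × 0.59 = 4.130
  c=8: 8 × 0.49 = 3.920
  c=9: 9 × 0.40 = 3.600
  c=10: 10 × 0.28 = 2.800
Maximum at c = 6 (4.320 surviving offspring).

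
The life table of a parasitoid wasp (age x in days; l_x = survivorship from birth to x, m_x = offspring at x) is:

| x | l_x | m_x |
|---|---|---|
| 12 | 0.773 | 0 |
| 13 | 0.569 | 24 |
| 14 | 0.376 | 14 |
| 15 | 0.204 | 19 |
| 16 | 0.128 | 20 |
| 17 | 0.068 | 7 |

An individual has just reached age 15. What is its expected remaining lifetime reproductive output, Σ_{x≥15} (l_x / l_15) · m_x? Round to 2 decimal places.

33.88

l_15 = 0.204. Conditional survival from age 15 to x is l_x / l_15.
  x=15: (0.204/0.204) × 19 = 19.0000
  x=16: (0.128/0.204) × 20 = 12.5490
  x=17: (0.068/0.204) × 7 = 2.3333
Sum = 19.0000 + 12.5490 + 2.3333 = 33.8824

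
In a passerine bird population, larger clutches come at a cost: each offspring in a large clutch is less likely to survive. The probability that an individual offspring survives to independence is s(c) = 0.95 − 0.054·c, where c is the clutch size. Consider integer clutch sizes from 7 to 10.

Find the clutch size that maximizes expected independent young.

9

Expected independent young = c × s(c):
  c=7: 7 × 0.572 = 4.004
  c=8: 8 × 0.518 = 4.144
  c=9: 9 × 0.464 = 4.176
  c=10: 10 × 0.410 = 4.100
Maximum at c = 9 (4.176 independent young).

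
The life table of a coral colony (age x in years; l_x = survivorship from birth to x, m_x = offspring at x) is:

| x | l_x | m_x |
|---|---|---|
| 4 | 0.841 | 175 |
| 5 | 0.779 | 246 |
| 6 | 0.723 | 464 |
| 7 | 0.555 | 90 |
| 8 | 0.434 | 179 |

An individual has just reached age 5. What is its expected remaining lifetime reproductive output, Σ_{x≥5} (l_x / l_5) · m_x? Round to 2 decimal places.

l_5 = 0.779. Conditional survival from age 5 to x is l_x / l_5.
  x=5: (0.779/0.779) × 246 = 246.0000
  x=6: (0.723/0.779) × 464 = 430.6444
  x=7: (0.555/0.779) × 90 = 64.1207
  x=8: (0.434/0.779) × 179 = 99.7253
Sum = 246.0000 + 430.6444 + 64.1207 + 99.7253 = 840.4904

840.49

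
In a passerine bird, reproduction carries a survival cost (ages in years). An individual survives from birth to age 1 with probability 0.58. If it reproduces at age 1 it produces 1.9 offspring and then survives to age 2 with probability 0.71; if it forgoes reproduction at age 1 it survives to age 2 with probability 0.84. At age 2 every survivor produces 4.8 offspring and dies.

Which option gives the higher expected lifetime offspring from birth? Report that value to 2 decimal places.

breed at age 1: R₀ = 0.58 × (1.9 + 0.71 × 4.8) = 0.58 × 5.3080 = 3.0786
delay to age 2: R₀ = 0.58 × (0.84 × 4.8) = 0.58 × 4.0320 = 2.3386
Higher: breed at age 1 (3.0786).

3.08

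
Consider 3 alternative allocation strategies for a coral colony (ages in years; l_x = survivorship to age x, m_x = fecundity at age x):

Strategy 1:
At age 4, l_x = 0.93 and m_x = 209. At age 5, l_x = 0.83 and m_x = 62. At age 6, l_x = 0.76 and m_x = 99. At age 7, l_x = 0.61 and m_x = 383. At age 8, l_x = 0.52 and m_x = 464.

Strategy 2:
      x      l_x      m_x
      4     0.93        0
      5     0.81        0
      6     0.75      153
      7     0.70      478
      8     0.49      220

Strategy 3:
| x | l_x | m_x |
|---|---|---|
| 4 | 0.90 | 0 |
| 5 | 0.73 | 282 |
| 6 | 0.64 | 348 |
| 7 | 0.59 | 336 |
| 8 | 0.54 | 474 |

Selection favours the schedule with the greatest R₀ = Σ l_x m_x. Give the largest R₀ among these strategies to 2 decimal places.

Strategy 1: R₀ = 0.93×209 + 0.83×62 + 0.76×99 + 0.61×383 + 0.52×464 = 795.9800
Strategy 2: R₀ = 0.93×0 + 0.81×0 + 0.75×153 + 0.70×478 + 0.49×220 = 557.1500
Strategy 3: R₀ = 0.90×0 + 0.73×282 + 0.64×348 + 0.59×336 + 0.54×474 = 882.7800
Highest R₀: strategy 3 with 882.7800.

882.78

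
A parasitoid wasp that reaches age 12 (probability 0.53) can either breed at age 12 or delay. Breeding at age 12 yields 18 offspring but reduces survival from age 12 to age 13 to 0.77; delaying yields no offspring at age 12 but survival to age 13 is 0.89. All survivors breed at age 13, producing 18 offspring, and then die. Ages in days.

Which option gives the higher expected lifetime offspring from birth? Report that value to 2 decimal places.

breed at age 12: R₀ = 0.53 × (18 + 0.77 × 18) = 0.53 × 31.8600 = 16.8858
delay to age 13: R₀ = 0.53 × (0.89 × 18) = 0.53 × 16.0200 = 8.4906
Higher: breed at age 12 (16.8858).

16.89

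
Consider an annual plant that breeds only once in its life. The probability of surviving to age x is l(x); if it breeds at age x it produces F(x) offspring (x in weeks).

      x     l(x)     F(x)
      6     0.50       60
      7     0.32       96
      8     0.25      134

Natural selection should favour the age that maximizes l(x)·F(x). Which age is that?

Expected offspring if breeding at age x = l(x) × F(x):
  age 6: 0.50 × 60 = 30.000
  age 7: 0.32 × 96 = 30.720
  age 8: 0.25 × 134 = 33.500
Maximum at age 8 (33.500).

8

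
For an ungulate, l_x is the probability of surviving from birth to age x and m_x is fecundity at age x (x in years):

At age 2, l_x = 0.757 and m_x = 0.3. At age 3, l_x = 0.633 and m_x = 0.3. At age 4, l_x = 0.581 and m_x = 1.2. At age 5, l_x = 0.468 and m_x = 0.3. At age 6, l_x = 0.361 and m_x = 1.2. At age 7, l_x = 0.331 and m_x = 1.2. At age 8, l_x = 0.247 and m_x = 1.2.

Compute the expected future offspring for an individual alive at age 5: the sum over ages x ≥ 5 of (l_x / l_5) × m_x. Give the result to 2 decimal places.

l_5 = 0.468. Conditional survival from age 5 to x is l_x / l_5.
  x=5: (0.468/0.468) × 0.3 = 0.3000
  x=6: (0.361/0.468) × 1.2 = 0.9256
  x=7: (0.331/0.468) × 1.2 = 0.8487
  x=8: (0.247/0.468) × 1.2 = 0.6333
Sum = 0.3000 + 0.9256 + 0.8487 + 0.6333 = 2.7077

2.71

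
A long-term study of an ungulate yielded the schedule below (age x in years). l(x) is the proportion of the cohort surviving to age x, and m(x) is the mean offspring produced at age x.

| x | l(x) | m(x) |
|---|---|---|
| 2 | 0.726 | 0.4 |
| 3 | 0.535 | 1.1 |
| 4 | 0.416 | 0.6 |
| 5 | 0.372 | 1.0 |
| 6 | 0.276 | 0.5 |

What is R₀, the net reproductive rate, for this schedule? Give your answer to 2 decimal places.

1.64

R₀ = Σ l(x) m(x):
  age 2: 0.726 × 0.4 = 0.2904
  age 3: 0.535 × 1.1 = 0.5885
  age 4: 0.416 × 0.6 = 0.2496
  age 5: 0.372 × 1.0 = 0.3720
  age 6: 0.276 × 0.5 = 0.1380
R₀ = 0.2904 + 0.5885 + 0.2496 + 0.3720 + 0.1380 = 1.6385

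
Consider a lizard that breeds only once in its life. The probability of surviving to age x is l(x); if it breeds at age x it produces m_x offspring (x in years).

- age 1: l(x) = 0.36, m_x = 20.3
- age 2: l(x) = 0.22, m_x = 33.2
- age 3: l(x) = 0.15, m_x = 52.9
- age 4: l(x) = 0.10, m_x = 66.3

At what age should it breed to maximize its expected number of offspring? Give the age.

3

Expected offspring if breeding at age x = l(x) × m_x:
  age 1: 0.36 × 20.3 = 7.308
  age 2: 0.22 × 33.2 = 7.304
  age 3: 0.15 × 52.9 = 7.935
  age 4: 0.10 × 66.3 = 6.630
Maximum at age 3 (7.935).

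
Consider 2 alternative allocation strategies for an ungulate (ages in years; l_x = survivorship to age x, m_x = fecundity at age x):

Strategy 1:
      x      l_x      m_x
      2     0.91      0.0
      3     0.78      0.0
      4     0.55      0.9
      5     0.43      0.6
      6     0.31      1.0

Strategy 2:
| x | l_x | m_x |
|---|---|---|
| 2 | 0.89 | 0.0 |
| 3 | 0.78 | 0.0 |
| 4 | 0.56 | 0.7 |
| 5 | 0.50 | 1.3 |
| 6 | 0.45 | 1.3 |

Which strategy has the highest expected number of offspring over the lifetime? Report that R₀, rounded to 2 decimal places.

Strategy 1: R₀ = 0.91×0.0 + 0.78×0.0 + 0.55×0.9 + 0.43×0.6 + 0.31×1.0 = 1.0630
Strategy 2: R₀ = 0.89×0.0 + 0.78×0.0 + 0.56×0.7 + 0.50×1.3 + 0.45×1.3 = 1.6270
Highest R₀: strategy 2 with 1.6270.

1.63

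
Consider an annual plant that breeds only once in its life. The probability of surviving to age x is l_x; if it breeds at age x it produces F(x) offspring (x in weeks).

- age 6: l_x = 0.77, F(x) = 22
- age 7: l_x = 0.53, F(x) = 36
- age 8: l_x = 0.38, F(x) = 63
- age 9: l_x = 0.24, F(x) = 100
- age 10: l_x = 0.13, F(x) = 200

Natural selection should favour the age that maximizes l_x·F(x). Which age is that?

10

Expected offspring if breeding at age x = l_x × F(x):
  age 6: 0.77 × 22 = 16.940
  age 7: 0.53 × 36 = 19.080
  age 8: 0.38 × 63 = 23.940
  age 9: 0.24 × 100 = 24.000
  age 10: 0.13 × 200 = 26.000
Maximum at age 10 (26.000).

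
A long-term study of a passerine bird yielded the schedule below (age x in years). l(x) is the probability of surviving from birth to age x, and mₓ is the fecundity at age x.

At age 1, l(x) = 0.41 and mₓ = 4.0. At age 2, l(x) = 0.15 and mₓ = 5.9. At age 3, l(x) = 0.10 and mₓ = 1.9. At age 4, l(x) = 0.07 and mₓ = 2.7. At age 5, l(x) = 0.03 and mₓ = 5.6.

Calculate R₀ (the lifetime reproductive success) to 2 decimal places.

R₀ = Σ l(x) mₓ:
  age 1: 0.41 × 4.0 = 1.6400
  age 2: 0.15 × 5.9 = 0.8850
  age 3: 0.10 × 1.9 = 0.1900
  age 4: 0.07 × 2.7 = 0.1890
  age 5: 0.03 × 5.6 = 0.1680
R₀ = 1.6400 + 0.8850 + 0.1900 + 0.1890 + 0.1680 = 3.0720

3.07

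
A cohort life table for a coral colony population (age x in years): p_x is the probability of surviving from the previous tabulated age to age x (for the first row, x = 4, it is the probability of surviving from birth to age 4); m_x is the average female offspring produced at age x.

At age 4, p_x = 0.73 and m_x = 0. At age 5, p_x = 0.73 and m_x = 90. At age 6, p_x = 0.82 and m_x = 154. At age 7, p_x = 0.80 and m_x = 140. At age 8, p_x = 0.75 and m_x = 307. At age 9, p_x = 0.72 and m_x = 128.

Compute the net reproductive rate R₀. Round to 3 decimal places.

268.852

Survivorship from birth: l_x = p_4·p_5·…·p_x.
  l_4 = 0.73000
  l_5 = 0.53290
  l_6 = 0.43698
  l_7 = 0.34958
  l_8 = 0.26219
  l_9 = 0.18877
R₀ = Σ l_x m_x:
  age 4: 0.73000 × 0 = 0.0000
  age 5: 0.53290 × 90 = 47.9610
  age 6: 0.43698 × 154 = 67.2949
  age 7: 0.34958 × 140 = 48.9412
  age 8: 0.26219 × 307 = 80.4923
  age 9: 0.18877 × 128 = 24.1626
R₀ = 0.0000 + 47.9610 + 67.2949 + 48.9412 + 80.4923 + 24.1626 = 268.8520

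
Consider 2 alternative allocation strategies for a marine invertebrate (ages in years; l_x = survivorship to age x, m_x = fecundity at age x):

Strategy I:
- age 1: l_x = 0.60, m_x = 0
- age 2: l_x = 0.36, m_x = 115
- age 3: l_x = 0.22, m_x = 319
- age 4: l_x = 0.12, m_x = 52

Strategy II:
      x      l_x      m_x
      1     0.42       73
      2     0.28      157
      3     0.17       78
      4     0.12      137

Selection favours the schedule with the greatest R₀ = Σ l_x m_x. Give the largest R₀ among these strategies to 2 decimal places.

Strategy I: R₀ = 0.60×0 + 0.36×115 + 0.22×319 + 0.12×52 = 117.8200
Strategy II: R₀ = 0.42×73 + 0.28×157 + 0.17×78 + 0.12×137 = 104.3200
Highest R₀: strategy I with 117.8200.

117.82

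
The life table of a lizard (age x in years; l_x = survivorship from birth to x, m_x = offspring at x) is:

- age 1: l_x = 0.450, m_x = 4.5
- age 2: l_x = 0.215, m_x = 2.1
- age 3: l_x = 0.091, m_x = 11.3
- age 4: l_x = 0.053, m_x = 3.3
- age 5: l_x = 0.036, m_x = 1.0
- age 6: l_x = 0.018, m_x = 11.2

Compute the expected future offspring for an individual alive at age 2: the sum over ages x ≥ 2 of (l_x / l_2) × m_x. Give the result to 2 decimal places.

l_2 = 0.215. Conditional survival from age 2 to x is l_x / l_2.
  x=2: (0.215/0.215) × 2.1 = 2.1000
  x=3: (0.091/0.215) × 11.3 = 4.7828
  x=4: (0.053/0.215) × 3.3 = 0.8135
  x=5: (0.036/0.215) × 1.0 = 0.1674
  x=6: (0.018/0.215) × 11.2 = 0.9377
Sum = 2.1000 + 4.7828 + 0.8135 + 0.1674 + 0.9377 = 8.8014

8.80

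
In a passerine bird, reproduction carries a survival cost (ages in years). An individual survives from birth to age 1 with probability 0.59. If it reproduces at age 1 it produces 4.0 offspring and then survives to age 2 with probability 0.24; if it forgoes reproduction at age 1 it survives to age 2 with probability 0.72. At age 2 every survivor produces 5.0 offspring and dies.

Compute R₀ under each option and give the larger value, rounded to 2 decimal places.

breed at age 1: R₀ = 0.59 × (4.0 + 0.24 × 5.0) = 0.59 × 5.2000 = 3.0680
delay to age 2: R₀ = 0.59 × (0.72 × 5.0) = 0.59 × 3.6000 = 2.1240
Higher: breed at age 1 (3.0680).

3.07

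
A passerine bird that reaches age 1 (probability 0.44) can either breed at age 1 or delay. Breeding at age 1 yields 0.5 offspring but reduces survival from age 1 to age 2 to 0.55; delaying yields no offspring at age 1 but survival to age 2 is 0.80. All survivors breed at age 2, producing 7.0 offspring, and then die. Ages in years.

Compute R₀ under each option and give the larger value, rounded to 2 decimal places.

breed at age 1: R₀ = 0.44 × (0.5 + 0.55 × 7.0) = 0.44 × 4.3500 = 1.9140
delay to age 2: R₀ = 0.44 × (0.80 × 7.0) = 0.44 × 5.6000 = 2.4640
Higher: delay to age 2 (2.4640).

2.46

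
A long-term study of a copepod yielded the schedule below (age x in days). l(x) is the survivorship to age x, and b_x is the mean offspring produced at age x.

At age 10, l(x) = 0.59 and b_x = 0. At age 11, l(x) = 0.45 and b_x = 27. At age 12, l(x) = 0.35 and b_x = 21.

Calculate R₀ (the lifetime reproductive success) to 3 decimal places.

19.500

R₀ = Σ l(x) b_x:
  age 10: 0.59 × 0 = 0.0000
  age 11: 0.45 × 27 = 12.1500
  age 12: 0.35 × 21 = 7.3500
R₀ = 0.0000 + 12.1500 + 7.3500 = 19.5000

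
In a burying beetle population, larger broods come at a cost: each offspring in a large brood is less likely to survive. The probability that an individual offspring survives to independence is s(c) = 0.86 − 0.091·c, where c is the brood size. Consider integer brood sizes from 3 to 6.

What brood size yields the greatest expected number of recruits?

5

Expected recruits = c × s(c):
  c=3: 3 × 0.587 = 1.761
  c=4: 4 × 0.496 = 1.984
  c=5: 5 × 0.405 = 2.025
  c=6: 6 × 0.314 = 1.884
Maximum at c = 5 (2.025 recruits).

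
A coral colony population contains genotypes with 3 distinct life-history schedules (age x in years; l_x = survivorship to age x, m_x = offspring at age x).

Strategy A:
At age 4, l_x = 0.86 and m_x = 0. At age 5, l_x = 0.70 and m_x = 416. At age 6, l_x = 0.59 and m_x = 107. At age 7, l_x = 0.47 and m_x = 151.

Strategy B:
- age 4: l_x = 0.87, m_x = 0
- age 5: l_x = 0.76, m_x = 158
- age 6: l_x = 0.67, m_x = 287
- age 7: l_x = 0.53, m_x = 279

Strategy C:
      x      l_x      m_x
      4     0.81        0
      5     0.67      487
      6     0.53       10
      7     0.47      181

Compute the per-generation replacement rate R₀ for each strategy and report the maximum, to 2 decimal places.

Strategy A: R₀ = 0.86×0 + 0.70×416 + 0.59×107 + 0.47×151 = 425.3000
Strategy B: R₀ = 0.87×0 + 0.76×158 + 0.67×287 + 0.53×279 = 460.2400
Strategy C: R₀ = 0.81×0 + 0.67×487 + 0.53×10 + 0.47×181 = 416.6600
Highest R₀: strategy B with 460.2400.

460.24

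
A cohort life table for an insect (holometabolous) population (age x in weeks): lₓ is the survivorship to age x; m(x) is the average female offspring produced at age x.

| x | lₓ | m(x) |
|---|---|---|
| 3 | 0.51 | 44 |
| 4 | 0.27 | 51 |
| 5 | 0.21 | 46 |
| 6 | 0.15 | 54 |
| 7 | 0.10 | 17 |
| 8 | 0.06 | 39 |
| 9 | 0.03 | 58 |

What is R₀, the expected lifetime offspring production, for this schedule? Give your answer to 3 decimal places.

59.750

R₀ = Σ lₓ m(x):
  age 3: 0.51 × 44 = 22.4400
  age 4: 0.27 × 51 = 13.7700
  age 5: 0.21 × 46 = 9.6600
  age 6: 0.15 × 54 = 8.1000
  age 7: 0.10 × 17 = 1.7000
  age 8: 0.06 × 39 = 2.3400
  age 9: 0.03 × 58 = 1.7400
R₀ = 22.4400 + 13.7700 + 9.6600 + 8.1000 + 1.7000 + 2.3400 + 1.7400 = 59.7500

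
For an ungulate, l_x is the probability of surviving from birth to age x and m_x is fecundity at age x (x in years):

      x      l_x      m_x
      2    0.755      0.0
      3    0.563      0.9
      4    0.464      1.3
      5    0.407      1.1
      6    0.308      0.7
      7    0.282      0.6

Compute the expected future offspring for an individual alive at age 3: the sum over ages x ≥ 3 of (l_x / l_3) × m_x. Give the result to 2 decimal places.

3.45

l_3 = 0.563. Conditional survival from age 3 to x is l_x / l_3.
  x=3: (0.563/0.563) × 0.9 = 0.9000
  x=4: (0.464/0.563) × 1.3 = 1.0714
  x=5: (0.407/0.563) × 1.1 = 0.7952
  x=6: (0.308/0.563) × 0.7 = 0.3829
  x=7: (0.282/0.563) × 0.6 = 0.3005
Sum = 0.9000 + 1.0714 + 0.7952 + 0.3829 + 0.3005 = 3.4501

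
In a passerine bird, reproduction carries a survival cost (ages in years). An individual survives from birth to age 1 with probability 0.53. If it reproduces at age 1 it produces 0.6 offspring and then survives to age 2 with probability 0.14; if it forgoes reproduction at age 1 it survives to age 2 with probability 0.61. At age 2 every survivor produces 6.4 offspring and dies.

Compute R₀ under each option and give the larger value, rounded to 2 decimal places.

2.07

breed at age 1: R₀ = 0.53 × (0.6 + 0.14 × 6.4) = 0.53 × 1.4960 = 0.7929
delay to age 2: R₀ = 0.53 × (0.61 × 6.4) = 0.53 × 3.9040 = 2.0691
Higher: delay to age 2 (2.0691).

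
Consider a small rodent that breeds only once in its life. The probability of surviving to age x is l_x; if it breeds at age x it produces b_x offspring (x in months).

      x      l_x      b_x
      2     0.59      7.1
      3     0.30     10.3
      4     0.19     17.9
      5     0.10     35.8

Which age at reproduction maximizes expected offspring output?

Expected offspring if breeding at age x = l_x × b_x:
  age 2: 0.59 × 7.1 = 4.189
  age 3: 0.30 × 10.3 = 3.090
  age 4: 0.19 × 17.9 = 3.401
  age 5: 0.10 × 35.8 = 3.580
Maximum at age 2 (4.189).

2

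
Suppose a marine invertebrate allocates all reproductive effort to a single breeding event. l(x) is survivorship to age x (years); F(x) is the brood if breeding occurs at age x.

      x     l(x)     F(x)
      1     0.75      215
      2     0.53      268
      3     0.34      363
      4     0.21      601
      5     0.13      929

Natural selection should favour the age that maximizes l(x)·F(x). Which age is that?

Expected offspring if breeding at age x = l(x) × F(x):
  age 1: 0.75 × 215 = 161.250
  age 2: 0.53 × 268 = 142.040
  age 3: 0.34 × 363 = 123.420
  age 4: 0.21 × 601 = 126.210
  age 5: 0.13 × 929 = 120.770
Maximum at age 1 (161.250).

1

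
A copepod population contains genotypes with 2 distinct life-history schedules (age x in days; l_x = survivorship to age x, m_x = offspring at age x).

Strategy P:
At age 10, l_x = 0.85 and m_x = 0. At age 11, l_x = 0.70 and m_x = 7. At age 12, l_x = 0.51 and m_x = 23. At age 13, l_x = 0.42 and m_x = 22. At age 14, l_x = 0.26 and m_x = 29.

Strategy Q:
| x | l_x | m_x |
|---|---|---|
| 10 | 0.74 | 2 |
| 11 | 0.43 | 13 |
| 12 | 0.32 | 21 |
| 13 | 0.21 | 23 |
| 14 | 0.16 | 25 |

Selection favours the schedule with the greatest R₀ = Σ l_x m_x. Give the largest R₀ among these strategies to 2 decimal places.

Strategy P: R₀ = 0.85×0 + 0.70×7 + 0.51×23 + 0.42×22 + 0.26×29 = 33.4100
Strategy Q: R₀ = 0.74×2 + 0.43×13 + 0.32×21 + 0.21×23 + 0.16×25 = 22.6200
Highest R₀: strategy P with 33.4100.

33.41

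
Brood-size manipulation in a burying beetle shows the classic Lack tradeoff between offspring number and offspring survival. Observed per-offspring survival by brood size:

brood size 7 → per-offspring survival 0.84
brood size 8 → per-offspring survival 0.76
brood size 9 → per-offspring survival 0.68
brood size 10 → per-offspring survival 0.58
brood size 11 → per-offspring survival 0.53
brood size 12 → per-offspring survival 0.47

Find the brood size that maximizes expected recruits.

Expected recruits = c × s(c):
  c=7: 7 × 0.84 = 5.880
  c=8: 8 × 0.76 = 6.080
  c=9: 9 × 0.68 = 6.120
  c=10: 10 × 0.58 = 5.800
  c=11: 11 × 0.53 = 5.830
  c=12: 12 × 0.47 = 5.640
Maximum at c = 9 (6.120 recruits).

9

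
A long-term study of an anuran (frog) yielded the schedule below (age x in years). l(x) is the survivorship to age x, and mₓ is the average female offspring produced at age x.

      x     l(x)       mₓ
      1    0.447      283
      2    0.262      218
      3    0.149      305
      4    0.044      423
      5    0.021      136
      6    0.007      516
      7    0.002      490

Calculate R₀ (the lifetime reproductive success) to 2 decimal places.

R₀ = Σ l(x) mₓ:
  age 1: 0.447 × 283 = 126.5010
  age 2: 0.262 × 218 = 57.1160
  age 3: 0.149 × 305 = 45.4450
  age 4: 0.044 × 423 = 18.6120
  age 5: 0.021 × 136 = 2.8560
  age 6: 0.007 × 516 = 3.6120
  age 7: 0.002 × 490 = 0.9800
R₀ = 126.5010 + 57.1160 + 45.4450 + 18.6120 + 2.8560 + 3.6120 + 0.9800 = 255.1220

255.12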